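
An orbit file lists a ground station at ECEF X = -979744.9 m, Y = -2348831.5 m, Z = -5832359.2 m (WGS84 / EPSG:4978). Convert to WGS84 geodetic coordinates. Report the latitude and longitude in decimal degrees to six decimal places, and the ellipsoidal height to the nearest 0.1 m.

lat -66.566400°, lon -112.641999°, h 3278.1 m

λ = atan2(Y, X) = -112.64199948°; p = √(X²+Y²) = 2544977.3 m.
Bowring's method on WGS84 (a = 6378137 m, b = 6356752.314 m) gives φ = -66.56640008°, h = 3278.081 m.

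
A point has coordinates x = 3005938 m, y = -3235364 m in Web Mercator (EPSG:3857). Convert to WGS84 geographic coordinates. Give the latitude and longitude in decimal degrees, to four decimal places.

lat -27.8920°, lon 27.0028°

R = 6378137 m. λ = x/R = 27.00280049°.
φ = 2·arctan(exp(y/R)) − 90° = 2·arctan(0.60214) − 90° = -27.89199785°.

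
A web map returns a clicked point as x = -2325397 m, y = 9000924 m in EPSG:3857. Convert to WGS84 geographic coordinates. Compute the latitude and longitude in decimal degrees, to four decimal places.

lat 62.5921°, lon -20.8894°

R = 6378137 m. λ = x/R = -20.88939667°.
φ = 2·arctan(exp(y/R)) − 90° = 2·arctan(4.10094) − 90° = 62.59209845°.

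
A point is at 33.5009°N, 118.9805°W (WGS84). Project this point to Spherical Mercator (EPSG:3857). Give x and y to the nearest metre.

x -13244849 m, y 3961980 m

Web Mercator is spherical with R = a = 6378137 m.
x = R·λ = 6378137 × -2.076601471 = -13244848.674 m.
y = R·ln tan(π/4 + φ/2) = 6378137 × 0.621181446 = 3961980.363 m.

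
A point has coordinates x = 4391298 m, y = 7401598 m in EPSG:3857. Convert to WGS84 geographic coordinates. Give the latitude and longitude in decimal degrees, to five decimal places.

R = 6378137 m. λ = x/R = 39.44770111°.
φ = 2·arctan(exp(y/R)) − 90° = 2·arctan(3.19141) − 90° = 55.20419766°.

lat 55.20420°, lon 39.44770°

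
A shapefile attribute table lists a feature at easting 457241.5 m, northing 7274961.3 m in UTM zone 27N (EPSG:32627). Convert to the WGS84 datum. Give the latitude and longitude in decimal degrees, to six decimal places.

lat 65.593900°, lon -21.927400°

Zone 27N: λ₀ = -21°, k₀ = 0.9996, false easting 500000 m.
Meridian distance M = (N − FN)/k₀ = 7277872.4 m.
Inverse transverse Mercator on WGS84 gives φ = 65.59389973°, λ = -21.92739956°.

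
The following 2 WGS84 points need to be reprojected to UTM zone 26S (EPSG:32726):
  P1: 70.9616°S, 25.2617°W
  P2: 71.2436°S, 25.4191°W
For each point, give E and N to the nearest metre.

P1: E 563279 m, N 2125978 m; P2: E 556729 m, N 2094693 m

UTM zone 26S: λ₀ = -27°, k₀ = 0.9996.
P1 (-70.9616°, -25.2617°) → (563278.904, 2125978.479) m.
P2 (-71.2436°, -25.4191°) → (556729.313, 2094693.093) m.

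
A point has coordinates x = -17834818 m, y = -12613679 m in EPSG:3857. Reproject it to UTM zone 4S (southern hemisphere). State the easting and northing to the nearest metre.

Web Mercator inverse (R = 6378137 m) → φ = -74.24119955°, λ = -160.21289599°.
UTM 4S forward: E = 463233.269 m, N = 1760677.966 m.

E 463233 m, N 1760678 m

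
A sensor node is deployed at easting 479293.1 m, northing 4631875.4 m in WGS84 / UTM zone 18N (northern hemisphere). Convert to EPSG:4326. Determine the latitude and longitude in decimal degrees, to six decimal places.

lat 41.838500°, lon -75.249400°

Zone 18N: λ₀ = -75°, k₀ = 0.9996, false easting 500000 m.
Meridian distance M = (N − FN)/k₀ = 4633728.9 m.
Inverse transverse Mercator on WGS84 gives φ = 41.83850019°, λ = -75.24940041°.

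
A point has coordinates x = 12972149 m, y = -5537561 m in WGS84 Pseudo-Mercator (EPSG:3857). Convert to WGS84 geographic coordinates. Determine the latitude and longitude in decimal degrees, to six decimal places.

R = 6378137 m. λ = x/R = 116.53079715°.
φ = 2·arctan(exp(y/R)) − 90° = 2·arctan(0.41970) − 90° = -44.46419688°.

lat -44.464197°, lon 116.530797°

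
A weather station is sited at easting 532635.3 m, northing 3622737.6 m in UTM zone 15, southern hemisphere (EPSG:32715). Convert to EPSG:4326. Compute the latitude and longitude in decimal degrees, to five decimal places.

lat -57.53670°, lon -92.45490°

Zone 15S: λ₀ = -93°, k₀ = 0.9996, false easting 500000 m, false northing 10000000 m.
Meridian distance M = (N − FN)/k₀ = -6379814.3 m.
Inverse transverse Mercator on WGS84 gives φ = -57.53669985°, λ = -92.45490018°.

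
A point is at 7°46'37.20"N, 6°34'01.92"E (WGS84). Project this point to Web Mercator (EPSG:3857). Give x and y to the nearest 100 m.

Web Mercator is spherical with R = a = 6378137 m.
x = R·λ = 6378137 × 0.114619263 = 731057.360 m.
y = R·ln tan(π/4 + φ/2) = 6378137 × 0.136152976 = 868402.333 m.

x 731100 m, y 868400 m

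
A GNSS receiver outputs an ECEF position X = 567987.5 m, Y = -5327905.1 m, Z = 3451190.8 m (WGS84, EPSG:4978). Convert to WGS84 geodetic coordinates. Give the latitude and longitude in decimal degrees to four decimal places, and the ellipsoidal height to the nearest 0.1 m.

lat 32.9613°, lon -83.9149°, h 1530.2 m

λ = atan2(Y, X) = -83.91489968°; p = √(X²+Y²) = 5358095.0 m.
Bowring's method on WGS84 (a = 6378137 m, b = 6356752.314 m) gives φ = 32.96129981°, h = 1530.183 m.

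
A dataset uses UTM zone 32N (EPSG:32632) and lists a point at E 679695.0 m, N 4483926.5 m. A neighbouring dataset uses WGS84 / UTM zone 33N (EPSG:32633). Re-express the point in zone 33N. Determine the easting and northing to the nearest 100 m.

E 171100 m, N 4489000 m

UTM 32N → geographic: φ = 40.48659966°, λ = 11.12020019°.
UTM 33N (λ₀ = 15°) forward: E = 171144.351 m, N = 4489002.458 m.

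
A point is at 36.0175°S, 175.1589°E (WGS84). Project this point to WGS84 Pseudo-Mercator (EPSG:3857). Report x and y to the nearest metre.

x 19498600 m, y -4303030 m

Web Mercator is spherical with R = a = 6378137 m.
x = R·λ = 6378137 × 3.057099519 = 19498599.556 m.
y = R·ln tan(π/4 + φ/2) = 6378137 × -0.674653055 = -4303029.612 m.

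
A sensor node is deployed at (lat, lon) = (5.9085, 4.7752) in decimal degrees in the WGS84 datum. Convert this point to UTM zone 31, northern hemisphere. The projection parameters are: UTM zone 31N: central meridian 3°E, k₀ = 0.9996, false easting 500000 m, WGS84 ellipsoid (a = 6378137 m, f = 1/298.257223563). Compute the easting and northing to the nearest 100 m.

E 696500 m, N 653400 m

Zone 31 central meridian λ₀ = 6×31 − 183 = 3°; Δλ = +1.7752°.
Transverse Mercator on WGS84 with k₀ = 0.9996 gives E = 696523.874 m, N = 653403.448 m.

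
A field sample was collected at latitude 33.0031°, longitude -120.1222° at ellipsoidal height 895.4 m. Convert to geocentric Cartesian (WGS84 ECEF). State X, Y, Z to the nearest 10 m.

WGS84: a = 6378137 m, e² = 0.006694380; N(φ) = a/√(1−e²sin²φ) = 6384480.247 m.
X = (N+h)·cosφ·cosλ = -2687404.164 m; Y = (N+h)·cosφ·sinλ = -4631878.199 m; Z = (N(1−e²)+h)·sinφ = 3454734.685 m.

X -2687400 m, Y -4631880 m, Z 3454730 m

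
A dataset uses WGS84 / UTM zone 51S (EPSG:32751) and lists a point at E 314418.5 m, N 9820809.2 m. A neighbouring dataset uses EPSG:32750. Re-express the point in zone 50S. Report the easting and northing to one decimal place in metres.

UTM 51S → geographic: φ = -1.62049967°, λ = 121.33180006°.
UTM 50S (λ₀ = 117°) forward: E = 982291.445 m, N = 9820369.291 m.

E 982291.4 m, N 9820369.3 m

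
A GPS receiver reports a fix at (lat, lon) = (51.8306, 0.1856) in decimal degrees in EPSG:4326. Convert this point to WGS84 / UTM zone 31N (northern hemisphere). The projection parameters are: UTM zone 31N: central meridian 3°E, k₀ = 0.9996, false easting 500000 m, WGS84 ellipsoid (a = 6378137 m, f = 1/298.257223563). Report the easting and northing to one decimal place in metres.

E 306079.8 m, N 5745943.1 m

Zone 31 central meridian λ₀ = 6×31 − 183 = 3°; Δλ = -2.8144°.
Transverse Mercator on WGS84 with k₀ = 0.9996 gives E = 306079.839 m, N = 5745943.067 m.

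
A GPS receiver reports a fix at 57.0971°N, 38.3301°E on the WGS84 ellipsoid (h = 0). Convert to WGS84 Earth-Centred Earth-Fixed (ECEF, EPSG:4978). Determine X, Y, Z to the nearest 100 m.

WGS84: a = 6378137 m, e² = 0.006694380; N(φ) = a/√(1−e²sin²φ) = 6393239.595 m.
X = (N+h)·cosφ·cosλ = 2724331.336 m; Y = (N+h)·cosφ·sinλ = 2153872.080 m; Z = (N(1−e²)+h)·sinφ = 5331781.664 m.

X 2724300 m, Y 2153900 m, Z 5331800 m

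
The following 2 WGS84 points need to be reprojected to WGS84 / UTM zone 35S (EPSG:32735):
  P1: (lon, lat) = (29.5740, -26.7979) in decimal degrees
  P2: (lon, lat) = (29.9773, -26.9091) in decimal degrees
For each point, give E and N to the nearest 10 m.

P1: E 755890 m, N 7033360 m; P2: E 795710 m, N 7020150 m

UTM zone 35S: λ₀ = 27°, k₀ = 0.9996.
P1 (-26.7979°, 29.5740°) → (755886.290, 7033356.353) m.
P2 (-26.9091°, 29.9773°) → (795709.638, 7020153.471) m.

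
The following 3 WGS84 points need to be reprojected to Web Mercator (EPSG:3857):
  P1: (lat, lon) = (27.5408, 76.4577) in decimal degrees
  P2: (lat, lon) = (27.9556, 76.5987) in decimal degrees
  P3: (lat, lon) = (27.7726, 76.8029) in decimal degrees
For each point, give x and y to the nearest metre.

Web Mercator: x = R·λ, y = R·ln tan(π/4+φ/2), R = 6378137 m.
P1 (27.5408°, 76.4577°) → (8511232.231, 3191201.566) m.
P2 (27.9556°, 76.5987°) → (8526928.279, 3243377.118) m.
P3 (27.7726°, 76.8029°) → (8549659.719, 3220333.986) m.

P1: x 8511232 m, y 3191202 m; P2: x 8526928 m, y 3243377 m; P3: x 8549660 m, y 3220334 m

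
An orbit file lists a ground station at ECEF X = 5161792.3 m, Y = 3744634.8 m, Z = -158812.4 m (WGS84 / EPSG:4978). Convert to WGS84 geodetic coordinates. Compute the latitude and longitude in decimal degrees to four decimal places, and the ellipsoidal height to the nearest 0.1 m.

lat -1.4362°, lon 35.9591°, h 874.0 m

λ = atan2(Y, X) = 35.95909974°; p = √(X²+Y²) = 6377020.4 m.
Bowring's method on WGS84 (a = 6378137 m, b = 6356752.314 m) gives φ = -1.43620015°, h = 873.963 m.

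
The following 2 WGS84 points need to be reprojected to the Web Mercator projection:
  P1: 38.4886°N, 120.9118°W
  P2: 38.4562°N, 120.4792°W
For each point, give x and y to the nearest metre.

P1: x -13459840 m, y 4648680 m; P2: x -13411683 m, y 4644074 m

Web Mercator: x = R·λ, y = R·ln tan(π/4+φ/2), R = 6378137 m.
P1 (38.4886°, -120.9118°) → (-13459840.007, 4648680.410) m.
P2 (38.4562°, -120.4792°) → (-13411683.195, 4644073.544) m.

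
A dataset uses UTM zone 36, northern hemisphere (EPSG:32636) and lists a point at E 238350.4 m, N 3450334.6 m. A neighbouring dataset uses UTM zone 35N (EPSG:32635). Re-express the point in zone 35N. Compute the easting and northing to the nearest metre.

UTM 36N → geographic: φ = 31.15780036°, λ = 30.25519998°.
UTM 35N (λ₀ = 27°) forward: E = 810326.336 m, N = 3451654.526 m.

E 810326 m, N 3451655 m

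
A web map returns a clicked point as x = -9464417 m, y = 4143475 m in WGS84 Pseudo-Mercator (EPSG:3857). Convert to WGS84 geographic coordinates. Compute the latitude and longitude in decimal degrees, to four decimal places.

R = 6378137 m. λ = x/R = -85.02030446°.
φ = 2·arctan(exp(y/R)) − 90° = 2·arctan(1.91485) − 90° = 34.84970231°.

lat 34.8497°, lon -85.0203°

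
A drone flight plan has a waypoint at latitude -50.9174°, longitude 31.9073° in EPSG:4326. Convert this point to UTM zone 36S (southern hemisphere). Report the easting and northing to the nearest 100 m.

Zone 36 central meridian λ₀ = 6×36 − 183 = 33°; Δλ = -1.0927°.
Transverse Mercator on WGS84 with k₀ = 0.9996 gives E = 423190.572 m, N = 4358791.912 m.

E 423200 m, N 4358800 m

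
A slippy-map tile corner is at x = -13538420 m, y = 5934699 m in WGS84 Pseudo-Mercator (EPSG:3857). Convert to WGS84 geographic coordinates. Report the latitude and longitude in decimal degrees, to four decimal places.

R = 6378137 m. λ = x/R = -121.61769609°.
φ = 2·arctan(exp(y/R)) − 90° = 2·arctan(2.53571) − 90° = 46.95479755°.

lat 46.9548°, lon -121.6177°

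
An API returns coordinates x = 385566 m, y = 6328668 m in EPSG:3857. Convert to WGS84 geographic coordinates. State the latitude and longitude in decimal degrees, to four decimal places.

lat 49.3161°, lon 3.4636°

R = 6378137 m. λ = x/R = 3.46359831°.
φ = 2·arctan(exp(y/R)) − 90° = 2·arctan(2.69728) − 90° = 49.31609913°.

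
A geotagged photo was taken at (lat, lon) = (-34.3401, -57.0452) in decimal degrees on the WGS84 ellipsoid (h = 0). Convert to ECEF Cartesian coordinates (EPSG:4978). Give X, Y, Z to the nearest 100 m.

WGS84: a = 6378137 m, e² = 0.006694380; N(φ) = a/√(1−e²sin²φ) = 6384941.359 m.
X = (N+h)·cosφ·cosλ = 2867885.945 m; Y = (N+h)·cosφ·sinλ = -4423793.477 m; Z = (N(1−e²)+h)·sinφ = -3577659.832 m.

X 2867900 m, Y -4423800 m, Z -3577700 m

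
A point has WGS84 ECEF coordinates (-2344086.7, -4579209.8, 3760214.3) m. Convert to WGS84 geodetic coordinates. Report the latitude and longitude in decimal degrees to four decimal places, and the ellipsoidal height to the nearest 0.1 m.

lat 36.3483°, lon -117.1078°, h 1391.7 m

λ = atan2(Y, X) = -117.10779964°; p = √(X²+Y²) = 5144308.0 m.
Bowring's method on WGS84 (a = 6378137 m, b = 6356752.314 m) gives φ = 36.34829996°, h = 1391.720 m.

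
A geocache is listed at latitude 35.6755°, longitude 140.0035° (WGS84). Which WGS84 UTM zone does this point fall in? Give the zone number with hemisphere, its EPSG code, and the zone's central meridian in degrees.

Zone 54N (EPSG:32654), central meridian 141°

UTM zone = ⌊(λ + 180)/6⌋ + 1; 140.0035° ∈ [138°, 144°) → zone 54.
Hemisphere: N (φ ≥ 0).
Central meridian λ₀ = 6×54 − 183 = 141°.
EPSG code: 32654.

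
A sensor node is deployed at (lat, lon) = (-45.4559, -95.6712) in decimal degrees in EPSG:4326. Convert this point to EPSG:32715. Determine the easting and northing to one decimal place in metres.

Zone 15 central meridian λ₀ = 6×15 − 183 = -93°; Δλ = -2.6712°.
Transverse Mercator on WGS84 with k₀ = 0.9996 gives E = 291145.941 m, N = 4962931.759 m.

E 291145.9 m, N 4962931.8 m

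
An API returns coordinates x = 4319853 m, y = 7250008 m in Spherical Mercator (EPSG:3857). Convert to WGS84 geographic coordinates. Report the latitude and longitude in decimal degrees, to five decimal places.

R = 6378137 m. λ = x/R = 38.80589975°.
φ = 2·arctan(exp(y/R)) − 90° = 2·arctan(3.11646) − 90° = 54.41949834°.

lat 54.41950°, lon 38.80590°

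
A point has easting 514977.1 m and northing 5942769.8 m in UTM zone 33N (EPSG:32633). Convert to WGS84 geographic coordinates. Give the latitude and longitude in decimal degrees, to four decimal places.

lat 53.6335°, lon 15.2265°

Zone 33N: λ₀ = 15°, k₀ = 0.9996, false easting 500000 m.
Meridian distance M = (N − FN)/k₀ = 5945147.9 m.
Inverse transverse Mercator on WGS84 gives φ = 53.63350012°, λ = 15.22650054°.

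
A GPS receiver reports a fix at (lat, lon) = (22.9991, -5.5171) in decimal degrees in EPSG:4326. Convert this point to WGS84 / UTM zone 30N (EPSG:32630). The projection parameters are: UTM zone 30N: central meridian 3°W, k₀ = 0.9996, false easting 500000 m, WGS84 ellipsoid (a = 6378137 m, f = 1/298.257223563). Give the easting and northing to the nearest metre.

Zone 30 central meridian λ₀ = 6×30 − 183 = -3°; Δλ = -2.5171°.
Transverse Mercator on WGS84 with k₀ = 0.9996 gives E = 241983.985 m, N = 2545635.508 m.

E 241984 m, N 2545636 m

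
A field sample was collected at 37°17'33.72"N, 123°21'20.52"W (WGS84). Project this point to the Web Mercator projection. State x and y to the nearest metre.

Web Mercator is spherical with R = a = 6378137 m.
x = R·λ = 6378137 × -2.152963116 = -13731893.710 m.
y = R·ln tan(π/4 + φ/2) = 6378137 × 0.702397001 = 4479984.302 m.

x -13731894 m, y 4479984 m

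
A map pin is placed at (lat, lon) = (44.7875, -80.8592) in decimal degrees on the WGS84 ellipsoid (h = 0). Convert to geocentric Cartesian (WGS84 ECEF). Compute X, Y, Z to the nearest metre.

WGS84: a = 6378137 m, e² = 0.006694380; N(φ) = a/√(1−e²sin²φ) = 6388758.714 m.
X = (N+h)·cosφ·cosλ = 720317.519 m; Y = (N+h)·cosφ·sinλ = -4476677.396 m; Z = (N(1−e²)+h)·sinφ = 4470619.112 m.

X 720318 m, Y -4476677 m, Z 4470619 m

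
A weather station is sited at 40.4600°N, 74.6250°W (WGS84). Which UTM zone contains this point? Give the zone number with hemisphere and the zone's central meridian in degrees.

UTM zone = ⌊(λ + 180)/6⌋ + 1; -74.6250° ∈ [-78°, -72°) → zone 18.
Hemisphere: N (φ ≥ 0).
Central meridian λ₀ = 6×18 − 183 = -75°.

Zone 18N, central meridian -75°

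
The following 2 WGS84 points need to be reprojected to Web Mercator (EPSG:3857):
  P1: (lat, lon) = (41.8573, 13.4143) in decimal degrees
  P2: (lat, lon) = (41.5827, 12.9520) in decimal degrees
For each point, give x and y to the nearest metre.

Web Mercator: x = R·λ, y = R·ln tan(π/4+φ/2), R = 6378137 m.
P1 (41.8573°, 13.4143°) → (1493273.045, 5139627.586) m.
P2 (41.5827°, 12.9520°) → (1441810.045, 5098673.453) m.

P1: x 1493273 m, y 5139628 m; P2: x 1441810 m, y 5098673 m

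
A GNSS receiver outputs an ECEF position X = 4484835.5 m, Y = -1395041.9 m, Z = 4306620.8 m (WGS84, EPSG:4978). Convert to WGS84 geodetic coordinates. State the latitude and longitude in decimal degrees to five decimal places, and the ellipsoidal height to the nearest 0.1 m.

lat 42.71020°, lon -17.27870°, h 4009.4 m

λ = atan2(Y, X) = -17.27869982°; p = √(X²+Y²) = 4696795.9 m.
Bowring's method on WGS84 (a = 6378137 m, b = 6356752.314 m) gives φ = 42.71020047°, h = 4009.380 m.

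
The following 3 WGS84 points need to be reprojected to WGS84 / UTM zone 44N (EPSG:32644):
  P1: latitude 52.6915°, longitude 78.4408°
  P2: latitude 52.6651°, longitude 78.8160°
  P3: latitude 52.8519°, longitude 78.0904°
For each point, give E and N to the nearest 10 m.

UTM zone 44N: λ₀ = 81°, k₀ = 0.9996.
P1 (52.6915°, 78.4408°) → (327044.679, 5841026.522) m.
P2 (52.6651°, 78.8160°) → (352308.790, 5837255.289) m.
P3 (52.8519°, 78.0904°) → (304090.912, 5859762.241) m.

P1: E 327040 m, N 5841030 m; P2: E 352310 m, N 5837260 m; P3: E 304090 m, N 5859760 m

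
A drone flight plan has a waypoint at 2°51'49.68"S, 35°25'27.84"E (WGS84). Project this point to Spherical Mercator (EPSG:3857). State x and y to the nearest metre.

Web Mercator is spherical with R = a = 6378137 m.
x = R·λ = 6378137 × 0.618272416 = 3943426.170 m.
y = R·ln tan(π/4 + φ/2) = 6378137 × -0.050003564 = -318929.581 m.

x 3943426 m, y -318930 m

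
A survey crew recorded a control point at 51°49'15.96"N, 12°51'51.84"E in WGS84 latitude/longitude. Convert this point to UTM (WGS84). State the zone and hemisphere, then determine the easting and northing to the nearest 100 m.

Zone 33N: E 352800 m, N 5743300 m

Longitude 12.8644° lies in the 6° band [12°, 18°), giving zone 33; latitude is north of the equator, so 33N.
Zone 33 central meridian λ₀ = 6×33 − 183 = 15°; Δλ = -2.1356°.
Transverse Mercator on WGS84 with k₀ = 0.9996 gives E = 352814.200 m, N = 5743297.458 m.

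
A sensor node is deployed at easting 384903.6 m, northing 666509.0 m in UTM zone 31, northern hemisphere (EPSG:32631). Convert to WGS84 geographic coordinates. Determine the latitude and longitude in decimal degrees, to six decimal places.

lat 6.028900°, lon 1.960000°

Zone 31N: λ₀ = 3°, k₀ = 0.9996, false easting 500000 m.
Meridian distance M = (N − FN)/k₀ = 666775.7 m.
Inverse transverse Mercator on WGS84 gives φ = 6.02890037°, λ = 1.95999963°.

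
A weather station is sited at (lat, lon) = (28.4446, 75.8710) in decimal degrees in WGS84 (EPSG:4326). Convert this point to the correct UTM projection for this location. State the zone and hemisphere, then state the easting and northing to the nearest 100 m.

Longitude 75.8710° lies in the 6° band [72°, 78°), giving zone 43; latitude is north of the equator, so 43N.
Zone 43 central meridian λ₀ = 6×43 − 183 = 75°; Δλ = +0.8710°.
Transverse Mercator on WGS84 with k₀ = 0.9996 gives E = 585286.660 m, N = 3146763.374 m.

Zone 43N: E 585300 m, N 3146800 m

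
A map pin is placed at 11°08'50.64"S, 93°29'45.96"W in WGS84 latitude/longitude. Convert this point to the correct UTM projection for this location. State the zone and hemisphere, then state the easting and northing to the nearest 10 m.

Longitude -93.4961° lies in the 6° band [-96°, -90°), giving zone 15; latitude is south of the equator, so 15S.
Zone 15 central meridian λ₀ = 6×15 − 183 = -93°; Δλ = -0.4961°.
Transverse Mercator on WGS84 with k₀ = 0.9996 gives E = 445830.604 m, N = 8767677.060 m.

Zone 15S: E 445830 m, N 8767680 m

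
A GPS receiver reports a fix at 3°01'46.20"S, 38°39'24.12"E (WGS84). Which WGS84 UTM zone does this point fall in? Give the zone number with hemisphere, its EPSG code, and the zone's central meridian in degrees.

UTM zone = ⌊(λ + 180)/6⌋ + 1; 38.6567° ∈ [36°, 42°) → zone 37.
Hemisphere: S (φ < 0).
Central meridian λ₀ = 6×37 − 183 = 39°.
EPSG code: 32737.

Zone 37S (EPSG:32737), central meridian 39°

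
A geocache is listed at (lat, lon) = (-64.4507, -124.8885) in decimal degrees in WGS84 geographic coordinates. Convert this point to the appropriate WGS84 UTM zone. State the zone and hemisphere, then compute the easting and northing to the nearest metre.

Longitude -124.8885° lies in the 6° band [-126°, -120°), giving zone 10; latitude is south of the equator, so 10S.
Zone 10 central meridian λ₀ = 6×10 − 183 = -123°; Δλ = -1.8885°.
Transverse Mercator on WGS84 with k₀ = 0.9996 gives E = 409130.421 m, N = 2851410.246 m.

Zone 10S: E 409130 m, N 2851410 m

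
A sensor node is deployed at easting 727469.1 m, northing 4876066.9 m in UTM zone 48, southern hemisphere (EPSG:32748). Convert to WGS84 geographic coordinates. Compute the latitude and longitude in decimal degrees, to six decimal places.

lat -46.230900°, lon 107.950000°

Zone 48S: λ₀ = 105°, k₀ = 0.9996, false easting 500000 m, false northing 10000000 m.
Meridian distance M = (N − FN)/k₀ = -5125983.5 m.
Inverse transverse Mercator on WGS84 gives φ = -46.23089957°, λ = 107.95000006°.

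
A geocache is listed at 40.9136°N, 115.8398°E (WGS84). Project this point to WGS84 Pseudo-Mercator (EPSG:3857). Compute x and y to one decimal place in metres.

x 12895227.5 m, y 4999606.0 m

Web Mercator is spherical with R = a = 6378137 m.
x = R·λ = 6378137 × 2.021785915 = 12895227.5496 m.
y = R·ln tan(π/4 + φ/2) = 6378137 × 0.783866202 = 4999606.024 m.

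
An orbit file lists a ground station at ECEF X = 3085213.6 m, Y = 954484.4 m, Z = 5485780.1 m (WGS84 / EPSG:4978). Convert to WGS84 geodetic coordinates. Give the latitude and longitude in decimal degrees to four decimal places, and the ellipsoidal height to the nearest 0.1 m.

lat 59.6825°, lon 17.1907°, h 3561.0 m

λ = atan2(Y, X) = 17.19069987°; p = √(X²+Y²) = 3229486.6 m.
Bowring's method on WGS84 (a = 6378137 m, b = 6356752.314 m) gives φ = 59.68249972°, h = 3561.042 m.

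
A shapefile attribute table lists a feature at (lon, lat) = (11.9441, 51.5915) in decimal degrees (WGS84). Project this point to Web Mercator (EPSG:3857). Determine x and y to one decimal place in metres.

x 1329611.1 m, y 6726597.8 m

Web Mercator is spherical with R = a = 6378137 m.
x = R·λ = 6378137 × 0.208463871 = 1329611.130 m.
y = R·ln tan(π/4 + φ/2) = 6378137 × 1.054633630 = 6726597.776 m.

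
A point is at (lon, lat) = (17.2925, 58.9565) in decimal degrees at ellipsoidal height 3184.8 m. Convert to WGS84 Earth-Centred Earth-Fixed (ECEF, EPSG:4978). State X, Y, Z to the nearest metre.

WGS84: a = 6378137 m, e² = 0.006694380; N(φ) = a/√(1−e²sin²φ) = 6393866.433 m.
X = (N+h)·cosφ·cosλ = 3149776.430 m; Y = (N+h)·cosφ·sinλ = 980593.827 m; Z = (N(1−e²)+h)·sinφ = 5444167.583 m.

X 3149776 m, Y 980594 m, Z 5444168 m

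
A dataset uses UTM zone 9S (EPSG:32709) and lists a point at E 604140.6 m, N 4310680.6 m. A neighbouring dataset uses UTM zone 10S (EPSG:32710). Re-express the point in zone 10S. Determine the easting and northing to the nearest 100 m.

UTM 9S → geographic: φ = -51.34560012°, λ = -127.50470026°.
UTM 10S (λ₀ = -123°) forward: E = 186332.002 m, N = 4302103.765 m.

E 186300 m, N 4302100 m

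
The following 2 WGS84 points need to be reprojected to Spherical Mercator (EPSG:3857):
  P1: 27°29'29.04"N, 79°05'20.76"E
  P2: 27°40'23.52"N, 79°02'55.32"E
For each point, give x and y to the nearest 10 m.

Web Mercator: x = R·λ, y = R·ln tan(π/4+φ/2), R = 6378137 m.
P1 (27.4914°, 79.0891°) → (8804158.339, 3185000.979) m.
P2 (27.6732°, 79.0487°) → (8799661.032, 3207833.915) m.

P1: x 8804160 m, y 3185000 m; P2: x 8799660 m, y 3207830 m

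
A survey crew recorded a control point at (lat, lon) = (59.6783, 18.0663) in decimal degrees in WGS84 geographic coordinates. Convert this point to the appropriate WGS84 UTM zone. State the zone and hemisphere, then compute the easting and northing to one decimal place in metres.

Zone 34N: E 334814.4 m, N 6619236.8 m

Longitude 18.0663° lies in the 6° band [18°, 24°), giving zone 34; latitude is north of the equator, so 34N.
Zone 34 central meridian λ₀ = 6×34 − 183 = 21°; Δλ = -2.9337°.
Transverse Mercator on WGS84 with k₀ = 0.9996 gives E = 334814.352 m, N = 6619236.754 m.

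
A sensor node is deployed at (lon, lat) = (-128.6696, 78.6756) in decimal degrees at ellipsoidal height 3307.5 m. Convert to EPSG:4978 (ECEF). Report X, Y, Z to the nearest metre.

WGS84: a = 6378137 m, e² = 0.006694380; N(φ) = a/√(1−e²sin²φ) = 6398762.268 m.
X = (N+h)·cosφ·cosλ = -785493.328 m; Y = (N+h)·cosφ·sinλ = -981522.745 m; Z = (N(1−e²)+h)·sinφ = 6235426.883 m.

X -785493 m, Y -981523 m, Z 6235427 m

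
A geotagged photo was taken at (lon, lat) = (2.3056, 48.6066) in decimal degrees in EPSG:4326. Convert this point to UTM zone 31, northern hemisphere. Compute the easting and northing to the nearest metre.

Zone 31 central meridian λ₀ = 6×31 − 183 = 3°; Δλ = -0.6944°.
Transverse Mercator on WGS84 with k₀ = 0.9996 gives E = 448811.188 m, N = 5383957.578 m.

E 448811 m, N 5383958 m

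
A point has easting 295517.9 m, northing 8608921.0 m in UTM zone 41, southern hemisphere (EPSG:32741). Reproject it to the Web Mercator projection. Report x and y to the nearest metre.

x 6803602 m, y -1411435 m

Unproject from UTM 41S (λ₀ = 63°) → φ = -12.57690013°, λ = 61.11779973°.
Web Mercator (R = 6378137 m): x = 6803602.345 m, y = -1411434.826 m.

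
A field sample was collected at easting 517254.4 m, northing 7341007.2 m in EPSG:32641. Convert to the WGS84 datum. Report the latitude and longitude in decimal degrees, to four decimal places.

Zone 41N: λ₀ = 63°, k₀ = 0.9996, false easting 500000 m.
Meridian distance M = (N − FN)/k₀ = 7343944.8 m.
Inverse transverse Mercator on WGS84 gives φ = 66.18879956°, λ = 63.38300082°.

lat 66.1888°, lon 63.3830°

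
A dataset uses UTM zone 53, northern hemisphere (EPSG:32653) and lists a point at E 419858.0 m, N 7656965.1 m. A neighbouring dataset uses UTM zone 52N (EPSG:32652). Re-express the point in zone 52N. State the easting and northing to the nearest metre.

UTM 53N → geographic: φ = 69.01160003°, λ = 132.99479995°.
UTM 52N (λ₀ = 129°) forward: E = 659588.536 m, N = 7660852.575 m.

E 659589 m, N 7660853 m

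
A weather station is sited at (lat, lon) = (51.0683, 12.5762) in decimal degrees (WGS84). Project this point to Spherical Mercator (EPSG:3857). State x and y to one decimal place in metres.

Web Mercator is spherical with R = a = 6378137 m.
x = R·λ = 6378137 × 0.219496097 = 1399976.180 m.
y = R·ln tan(π/4 + φ/2) = 6378137 × 1.040019069 = 6633384.106 m.

x 1399976.2 m, y 6633384.1 m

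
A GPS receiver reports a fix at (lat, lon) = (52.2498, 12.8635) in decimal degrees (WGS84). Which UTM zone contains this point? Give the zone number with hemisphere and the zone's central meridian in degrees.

Zone 33N, central meridian 15°

UTM zone = ⌊(λ + 180)/6⌋ + 1; 12.8635° ∈ [12°, 18°) → zone 33.
Hemisphere: N (φ ≥ 0).
Central meridian λ₀ = 6×33 − 183 = 15°.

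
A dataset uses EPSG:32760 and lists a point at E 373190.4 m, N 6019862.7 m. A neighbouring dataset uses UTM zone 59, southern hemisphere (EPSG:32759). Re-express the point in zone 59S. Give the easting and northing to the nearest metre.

UTM 60S → geographic: φ = -35.95739955°, λ = 175.59379976°.
UTM 59S (λ₀ = 171°) forward: E = 914389.608 m, N = 6011009.910 m.

E 914390 m, N 6011010 m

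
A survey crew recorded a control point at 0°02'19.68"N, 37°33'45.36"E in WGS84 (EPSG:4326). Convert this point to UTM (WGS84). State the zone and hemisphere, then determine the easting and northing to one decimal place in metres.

Zone 37N: E 340036.5 m, N 4289.9 m

Longitude 37.5626° lies in the 6° band [36°, 42°), giving zone 37; latitude is north of the equator, so 37N.
Zone 37 central meridian λ₀ = 6×37 − 183 = 39°; Δλ = -1.4374°.
Transverse Mercator on WGS84 with k₀ = 0.9996 gives E = 340036.511 m, N = 4289.925 m.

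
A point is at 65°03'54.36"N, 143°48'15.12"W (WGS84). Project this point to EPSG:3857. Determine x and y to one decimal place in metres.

Web Mercator is spherical with R = a = 6378137 m.
x = R·λ = 6378137 × -2.509856768 = -16008210.318 m.
y = R·ln tan(π/4 + φ/2) = 6378137 × 1.509146019 = 9625540.062 m.

x -16008210.3 m, y 9625540.1 m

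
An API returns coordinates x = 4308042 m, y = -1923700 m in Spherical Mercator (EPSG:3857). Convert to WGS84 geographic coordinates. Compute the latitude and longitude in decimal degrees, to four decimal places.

R = 6378137 m. λ = x/R = 38.69979973°.
φ = 2·arctan(exp(y/R)) − 90° = 2·arctan(0.73963) − 90° = -17.02469609°.

lat -17.0247°, lon 38.6998°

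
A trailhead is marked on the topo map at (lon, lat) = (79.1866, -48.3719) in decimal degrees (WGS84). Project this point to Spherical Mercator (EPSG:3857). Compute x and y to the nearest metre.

Web Mercator is spherical with R = a = 6378137 m.
x = R·λ = 6378137 × 1.382066893 = 8815011.990 m.
y = R·ln tan(π/4 + φ/2) = 6378137 × -0.967202534 = -6168950.269 m.

x 8815012 m, y -6168950 m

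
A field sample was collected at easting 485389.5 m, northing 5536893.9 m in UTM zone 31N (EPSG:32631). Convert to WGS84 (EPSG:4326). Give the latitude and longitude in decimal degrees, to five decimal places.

lat 49.98420°, lon 2.79620°

Zone 31N: λ₀ = 3°, k₀ = 0.9996, false easting 500000 m.
Meridian distance M = (N − FN)/k₀ = 5539109.5 m.
Inverse transverse Mercator on WGS84 gives φ = 49.98420009°, λ = 2.79620043°.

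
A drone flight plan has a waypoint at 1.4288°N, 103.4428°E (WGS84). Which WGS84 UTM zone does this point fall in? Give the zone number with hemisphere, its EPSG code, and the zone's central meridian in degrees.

Zone 48N (EPSG:32648), central meridian 105°

UTM zone = ⌊(λ + 180)/6⌋ + 1; 103.4428° ∈ [102°, 108°) → zone 48.
Hemisphere: N (φ ≥ 0).
Central meridian λ₀ = 6×48 − 183 = 105°.
EPSG code: 32648.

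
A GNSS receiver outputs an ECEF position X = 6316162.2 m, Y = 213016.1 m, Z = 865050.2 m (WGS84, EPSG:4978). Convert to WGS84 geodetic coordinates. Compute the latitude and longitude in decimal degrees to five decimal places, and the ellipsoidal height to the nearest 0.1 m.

λ = atan2(Y, X) = 1.93160006°; p = √(X²+Y²) = 6319753.2 m.
Bowring's method on WGS84 (a = 6378137 m, b = 6356752.314 m) gives φ = 7.84609992°, h = 940.922 m.

lat 7.84610°, lon 1.93160°, h 940.9 m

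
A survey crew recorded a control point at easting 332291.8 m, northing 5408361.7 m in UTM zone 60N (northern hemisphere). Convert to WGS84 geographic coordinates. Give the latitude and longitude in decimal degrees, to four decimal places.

Zone 60N: λ₀ = 177°, k₀ = 0.9996, false easting 500000 m.
Meridian distance M = (N − FN)/k₀ = 5410525.9 m.
Inverse transverse Mercator on WGS84 gives φ = 48.80560026°, λ = 174.71590022°.

lat 48.8056°, lon 174.7159°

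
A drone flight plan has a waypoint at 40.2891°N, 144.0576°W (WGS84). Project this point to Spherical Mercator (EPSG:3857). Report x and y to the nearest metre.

x -16036419 m, y 4908043 m

Web Mercator is spherical with R = a = 6378137 m.
x = R·λ = 6378137 × -2.514279433 = -16036418.677 m.
y = R·ln tan(π/4 + φ/2) = 6378137 × 0.769510418 = 4908042.870 m.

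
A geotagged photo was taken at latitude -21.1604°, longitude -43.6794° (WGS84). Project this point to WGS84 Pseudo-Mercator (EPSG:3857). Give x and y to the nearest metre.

Web Mercator is spherical with R = a = 6378137 m.
x = R·λ = 6378137 × -0.762349345 = -4862368.566 m.
y = R·ln tan(π/4 + φ/2) = 6378137 × -0.378012401 = -2411014.883 m.

x -4862369 m, y -2411015 m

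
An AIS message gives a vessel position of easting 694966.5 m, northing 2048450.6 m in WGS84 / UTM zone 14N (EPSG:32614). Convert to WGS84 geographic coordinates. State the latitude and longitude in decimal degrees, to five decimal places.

Zone 14N: λ₀ = -99°, k₀ = 0.9996, false easting 500000 m.
Meridian distance M = (N − FN)/k₀ = 2049270.3 m.
Inverse transverse Mercator on WGS84 gives φ = 18.51760027°, λ = -97.15309956°.

lat 18.51760°, lon -97.15310°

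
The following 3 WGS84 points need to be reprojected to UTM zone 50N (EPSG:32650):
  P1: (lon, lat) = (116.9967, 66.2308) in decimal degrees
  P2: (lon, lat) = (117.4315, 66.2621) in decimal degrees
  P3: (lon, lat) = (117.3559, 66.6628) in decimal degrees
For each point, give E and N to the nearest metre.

UTM zone 50N: λ₀ = 117°, k₀ = 0.9996.
P1 (66.2308°, 116.9967°) → (499851.579, 7345636.059) m.
P2 (66.2621°, 117.4315°) → (519382.978, 7349191.767) m.
P3 (66.6628°, 117.3559°) → (515732.696, 7393835.663) m.

P1: E 499852 m, N 7345636 m; P2: E 519383 m, N 7349192 m; P3: E 515733 m, N 7393836 m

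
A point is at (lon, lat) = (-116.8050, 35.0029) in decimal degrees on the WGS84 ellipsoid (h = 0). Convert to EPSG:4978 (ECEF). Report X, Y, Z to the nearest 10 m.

X -2358610 m, Y -4668230 m, Z 3638130 m

WGS84: a = 6378137 m, e² = 0.006694380; N(φ) = a/√(1−e²sin²φ) = 6385173.194 m.
X = (N+h)·cosφ·cosλ = -2358606.174 m; Y = (N+h)·cosφ·sinλ = -4668234.293 m; Z = (N(1−e²)+h)·sinφ = 3638130.449 m.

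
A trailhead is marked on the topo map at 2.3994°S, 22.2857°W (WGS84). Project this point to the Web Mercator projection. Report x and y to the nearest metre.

x -2480833 m, y -267178 m

Web Mercator is spherical with R = a = 6378137 m.
x = R·λ = 6378137 × -0.388958841 = -2480832.776 m.
y = R·ln tan(π/4 + φ/2) = 6378137 × -0.041889676 = -267178.090 m.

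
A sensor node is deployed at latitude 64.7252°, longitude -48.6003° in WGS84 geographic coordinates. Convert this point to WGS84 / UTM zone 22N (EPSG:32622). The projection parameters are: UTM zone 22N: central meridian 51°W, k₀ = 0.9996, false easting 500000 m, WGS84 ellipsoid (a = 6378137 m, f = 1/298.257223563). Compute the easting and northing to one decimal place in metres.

Zone 22 central meridian λ₀ = 6×22 − 183 = -51°; Δλ = +2.3997°.
Transverse Mercator on WGS84 with k₀ = 0.9996 gives E = 614301.794 m, N = 7179994.160 m.

E 614301.8 m, N 7179994.2 m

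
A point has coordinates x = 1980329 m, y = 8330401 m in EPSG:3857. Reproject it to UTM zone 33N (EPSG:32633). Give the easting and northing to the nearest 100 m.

E 657000 m, N 6619900 m

Web Mercator inverse (R = 6378137 m) → φ = 59.68709900°, λ = 17.78959808°.
UTM 33N forward: E = 657033.844 m, N = 6619866.098 m.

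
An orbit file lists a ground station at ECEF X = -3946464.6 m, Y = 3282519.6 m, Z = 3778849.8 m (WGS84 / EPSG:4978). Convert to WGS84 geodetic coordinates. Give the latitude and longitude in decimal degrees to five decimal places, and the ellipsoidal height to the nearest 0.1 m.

lat 36.54290°, lon 140.24760°, h 3509.2 m

λ = atan2(Y, X) = 140.24760022°; p = √(X²+Y²) = 5133178.1 m.
Bowring's method on WGS84 (a = 6378137 m, b = 6356752.314 m) gives φ = 36.54290040°, h = 3509.211 m.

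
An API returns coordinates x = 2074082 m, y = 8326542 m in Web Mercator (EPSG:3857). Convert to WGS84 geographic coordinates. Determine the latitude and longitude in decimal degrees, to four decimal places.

lat 59.6696°, lon 18.6318°

R = 6378137 m. λ = x/R = 18.63179561°.
φ = 2·arctan(exp(y/R)) − 90° = 2·arctan(3.68947) − 90° = 59.66959774°.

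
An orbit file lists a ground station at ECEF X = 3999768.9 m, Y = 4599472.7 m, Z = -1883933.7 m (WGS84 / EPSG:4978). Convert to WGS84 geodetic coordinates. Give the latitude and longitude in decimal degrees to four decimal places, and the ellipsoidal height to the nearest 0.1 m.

λ = atan2(Y, X) = 48.98929994°; p = √(X²+Y²) = 6095350.7 m.
Bowring's method on WGS84 (a = 6378137 m, b = 6356752.314 m) gives φ = -17.28400043°, h = 3587.914 m.

lat -17.2840°, lon 48.9893°, h 3587.9 m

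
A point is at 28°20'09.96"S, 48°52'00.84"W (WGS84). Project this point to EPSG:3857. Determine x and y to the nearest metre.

Web Mercator is spherical with R = a = 6378137 m.
x = R·λ = 6378137 × -0.852888300 = -5439838.425 m.
y = R·ln tan(π/4 + φ/2) = 6378137 × -0.516046422 = -3291414.776 m.

x -5439838 m, y -3291415 m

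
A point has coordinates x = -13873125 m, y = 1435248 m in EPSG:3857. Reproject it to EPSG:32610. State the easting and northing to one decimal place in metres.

Web Mercator inverse (R = 6378137 m) → φ = 12.78559919°, λ = -124.62440226°.
UTM 10N forward: E = 323676.169 m, N = 1413979.393 m.

E 323676.2 m, N 1413979.4 m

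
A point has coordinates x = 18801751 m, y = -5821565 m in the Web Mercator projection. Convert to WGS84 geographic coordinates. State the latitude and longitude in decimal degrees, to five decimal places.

R = 6378137 m. λ = x/R = 168.89900292°.
φ = 2·arctan(exp(y/R)) − 90° = 2·arctan(0.40142) − 90° = -46.25659792°.

lat -46.25660°, lon 168.89900°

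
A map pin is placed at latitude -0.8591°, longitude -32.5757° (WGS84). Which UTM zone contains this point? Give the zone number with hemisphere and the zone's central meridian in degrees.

Zone 25S, central meridian -33°

UTM zone = ⌊(λ + 180)/6⌋ + 1; -32.5757° ∈ [-36°, -30°) → zone 25.
Hemisphere: S (φ < 0).
Central meridian λ₀ = 6×25 − 183 = -33°.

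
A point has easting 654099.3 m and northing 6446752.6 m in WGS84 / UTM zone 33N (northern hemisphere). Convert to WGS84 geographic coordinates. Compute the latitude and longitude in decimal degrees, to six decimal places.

lat 58.135200°, lon 17.617300°

Zone 33N: λ₀ = 15°, k₀ = 0.9996, false easting 500000 m.
Meridian distance M = (N − FN)/k₀ = 6449332.3 m.
Inverse transverse Mercator on WGS84 gives φ = 58.13519994°, λ = 17.61730046°.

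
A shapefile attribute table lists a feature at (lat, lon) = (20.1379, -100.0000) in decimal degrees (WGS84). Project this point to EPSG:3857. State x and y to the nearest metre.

Web Mercator is spherical with R = a = 6378137 m.
x = R·λ = 6378137 × -1.745329252 = -11131949.079 m.
y = R·ln tan(π/4 + φ/2) = 6378137 × 0.358940902 = 2289374.250 m.

x -11131949 m, y 2289374 m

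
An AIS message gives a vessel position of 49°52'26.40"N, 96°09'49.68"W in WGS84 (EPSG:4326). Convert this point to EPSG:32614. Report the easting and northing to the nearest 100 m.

Zone 14 central meridian λ₀ = 6×14 − 183 = -99°; Δλ = +2.8362°.
Transverse Mercator on WGS84 with k₀ = 0.9996 gives E = 703778.866 m, N = 5528479.555 m.

E 703800 m, N 5528500 m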